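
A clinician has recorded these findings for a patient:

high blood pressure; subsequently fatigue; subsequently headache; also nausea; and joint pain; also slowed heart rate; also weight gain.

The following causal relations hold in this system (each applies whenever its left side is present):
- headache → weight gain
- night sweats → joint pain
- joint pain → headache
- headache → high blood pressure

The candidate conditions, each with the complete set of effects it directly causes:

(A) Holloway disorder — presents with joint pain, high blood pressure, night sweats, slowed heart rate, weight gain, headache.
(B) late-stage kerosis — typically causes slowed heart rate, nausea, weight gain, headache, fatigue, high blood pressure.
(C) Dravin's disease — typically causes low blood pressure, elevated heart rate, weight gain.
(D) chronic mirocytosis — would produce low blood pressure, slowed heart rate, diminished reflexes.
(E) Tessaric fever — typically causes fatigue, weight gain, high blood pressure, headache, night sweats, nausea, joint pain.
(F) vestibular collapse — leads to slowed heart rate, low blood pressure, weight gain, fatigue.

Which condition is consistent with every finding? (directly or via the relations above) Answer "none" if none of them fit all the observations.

none

Per-candidate check:
(A) Holloway disorder — high blood pressure yes; fatigue NO; headache yes; nausea NO; joint pain yes; slowed heart rate yes; weight gain yes
(B) late-stage kerosis — does not account for joint pain
(C) Dravin's disease — fails on high blood pressure, fatigue, headache, nausea, joint pain, slowed heart rate (predicts low blood pressure, not high blood pressure; predicts elevated heart rate, not slowed heart rate)
(D) chronic mirocytosis — high blood pressure NO; fatigue NO; headache NO; nausea NO; joint pain NO; slowed heart rate yes; weight gain NO
(E) Tessaric fever — high blood pressure yes; fatigue yes; headache yes; nausea yes; joint pain yes; slowed heart rate NO; weight gain yes
(F) vestibular collapse — high blood pressure NO; fatigue yes; headache NO; nausea NO; joint pain NO; slowed heart rate yes; weight gain yes
None of the listed candidates fits everything.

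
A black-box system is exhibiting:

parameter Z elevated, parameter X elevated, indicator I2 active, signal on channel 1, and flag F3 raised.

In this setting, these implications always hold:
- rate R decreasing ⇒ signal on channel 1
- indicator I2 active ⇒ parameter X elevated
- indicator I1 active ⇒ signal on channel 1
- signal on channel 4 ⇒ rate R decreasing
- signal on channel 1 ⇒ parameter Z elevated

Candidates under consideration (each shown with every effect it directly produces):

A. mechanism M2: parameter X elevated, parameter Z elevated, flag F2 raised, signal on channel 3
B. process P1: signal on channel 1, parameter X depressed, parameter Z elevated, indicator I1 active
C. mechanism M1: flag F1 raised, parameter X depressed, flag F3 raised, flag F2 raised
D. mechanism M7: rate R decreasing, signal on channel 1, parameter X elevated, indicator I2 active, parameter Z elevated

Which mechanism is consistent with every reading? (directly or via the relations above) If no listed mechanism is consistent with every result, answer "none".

none

Checking each candidate against the observations:
(A) mechanism M2 — does not account for indicator I2 active, signal on channel 1, flag F3 raised
(B) process P1 — parameter Z elevated +; parameter X elevated -; indicator I2 active -; signal on channel 1 +; flag F3 raised -
(C) mechanism M1 — parameter Z elevated -; parameter X elevated -; indicator I2 active -; signal on channel 1 -; flag F3 raised +
(D) mechanism M7 — does not account for flag F3 raised
None of the listed candidates fits everything.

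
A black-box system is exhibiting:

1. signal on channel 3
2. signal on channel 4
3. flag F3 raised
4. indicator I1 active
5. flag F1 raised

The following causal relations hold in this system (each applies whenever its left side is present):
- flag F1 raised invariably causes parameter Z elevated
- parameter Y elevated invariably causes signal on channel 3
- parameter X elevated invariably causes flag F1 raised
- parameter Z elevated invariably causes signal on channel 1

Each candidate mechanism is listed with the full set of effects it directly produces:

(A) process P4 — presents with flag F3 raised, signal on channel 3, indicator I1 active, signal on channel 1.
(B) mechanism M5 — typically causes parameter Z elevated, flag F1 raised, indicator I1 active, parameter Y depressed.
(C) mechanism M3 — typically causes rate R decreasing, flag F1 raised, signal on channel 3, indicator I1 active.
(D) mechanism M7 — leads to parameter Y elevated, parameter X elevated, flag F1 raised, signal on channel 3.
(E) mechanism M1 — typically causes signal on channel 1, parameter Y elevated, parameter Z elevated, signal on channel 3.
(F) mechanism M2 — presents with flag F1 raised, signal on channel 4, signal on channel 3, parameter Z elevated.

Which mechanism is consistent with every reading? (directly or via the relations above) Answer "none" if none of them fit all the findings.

Checking each candidate against the observations:
(A) process P4 — signal on channel 3 ✓; signal on channel 4 ✗; flag F3 raised ✓; indicator I1 active ✓; flag F1 raised ✗
(B) mechanism M5 — signal on channel 3 ✗; signal on channel 4 ✗; flag F3 raised ✗; indicator I1 active ✓; flag F1 raised ✓
(C) mechanism M3 — does not account for signal on channel 4, flag F3 raised
(D) mechanism M7 — signal on channel 3 ✓; signal on channel 4 ✗; flag F3 raised ✗; indicator I1 active ✗; flag F1 raised ✓
(E) mechanism M1 — does not account for signal on channel 4, flag F3 raised, indicator I1 active, flag F1 raised
(F) mechanism M2 — does not account for flag F3 raised, indicator I1 active
None of the listed candidates fits everything.

none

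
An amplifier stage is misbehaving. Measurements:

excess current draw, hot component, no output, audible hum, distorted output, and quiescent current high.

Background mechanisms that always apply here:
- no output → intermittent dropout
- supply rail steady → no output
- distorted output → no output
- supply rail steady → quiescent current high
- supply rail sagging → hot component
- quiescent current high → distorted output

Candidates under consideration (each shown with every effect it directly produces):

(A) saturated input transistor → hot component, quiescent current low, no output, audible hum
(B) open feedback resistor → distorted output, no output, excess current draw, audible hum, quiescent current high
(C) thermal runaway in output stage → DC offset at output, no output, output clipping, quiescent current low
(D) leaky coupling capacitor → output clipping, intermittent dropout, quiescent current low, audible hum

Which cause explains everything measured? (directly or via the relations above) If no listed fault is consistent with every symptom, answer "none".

Per-candidate check:
(A) saturated input transistor — excess current draw -; hot component +; no output +; audible hum +; distorted output -; quiescent current high -
(B) open feedback resistor — excess current draw +; hot component -; no output +; audible hum +; distorted output +; quiescent current high +
(C) thermal runaway in output stage — fails on excess current draw, hot component, audible hum, distorted output, quiescent current high (predicts quiescent current low, not quiescent current high)
(D) leaky coupling capacitor — excess current draw -; hot component -; no output -; audible hum +; distorted output -; quiescent current high -
No candidate is consistent with all observations.

none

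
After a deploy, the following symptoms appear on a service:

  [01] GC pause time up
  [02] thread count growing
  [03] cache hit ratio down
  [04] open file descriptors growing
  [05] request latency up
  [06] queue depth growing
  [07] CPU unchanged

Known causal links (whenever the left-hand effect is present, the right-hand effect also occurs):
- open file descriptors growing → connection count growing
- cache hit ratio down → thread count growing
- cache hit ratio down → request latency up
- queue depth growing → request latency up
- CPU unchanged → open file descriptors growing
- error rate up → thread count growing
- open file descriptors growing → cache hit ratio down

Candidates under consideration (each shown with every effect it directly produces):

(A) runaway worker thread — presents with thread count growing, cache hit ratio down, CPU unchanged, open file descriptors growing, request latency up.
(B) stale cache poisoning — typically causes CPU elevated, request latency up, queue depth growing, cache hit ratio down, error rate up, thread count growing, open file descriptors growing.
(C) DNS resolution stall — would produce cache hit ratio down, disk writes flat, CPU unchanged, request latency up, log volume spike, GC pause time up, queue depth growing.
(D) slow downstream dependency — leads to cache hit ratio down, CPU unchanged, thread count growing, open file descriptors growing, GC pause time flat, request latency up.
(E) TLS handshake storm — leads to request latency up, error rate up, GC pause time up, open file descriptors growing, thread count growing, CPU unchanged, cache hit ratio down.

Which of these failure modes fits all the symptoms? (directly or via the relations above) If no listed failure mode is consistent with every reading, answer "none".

Testing each hypothesis:
(A) runaway worker thread — GC pause time up ✗; thread count growing ✓; cache hit ratio down ✓; open file descriptors growing ✓; request latency up ✓; queue depth growing ✗; CPU unchanged ✓
(B) stale cache poisoning — GC pause time up ✗; thread count growing ✓; cache hit ratio down ✓; open file descriptors growing ✓; request latency up ✓; queue depth growing ✓; CPU unchanged ✗
(C) DNS resolution stall — GC pause time up ✓; thread count growing ✓ (through cache hit ratio down → thread count growing); cache hit ratio down ✓; open file descriptors growing ✓ (through CPU unchanged → open file descriptors growing); request latency up ✓; queue depth growing ✓; CPU unchanged ✓
(D) slow downstream dependency — GC pause time up ✗; thread count growing ✓; cache hit ratio down ✓; open file descriptors growing ✓; request latency up ✓; queue depth growing ✗; CPU unchanged ✓
(E) TLS handshake storm — GC pause time up ✓; thread count growing ✓; cache hit ratio down ✓; open file descriptors growing ✓; request latency up ✓; queue depth growing ✗; CPU unchanged ✓
Only (C) is consistent with every observation.

C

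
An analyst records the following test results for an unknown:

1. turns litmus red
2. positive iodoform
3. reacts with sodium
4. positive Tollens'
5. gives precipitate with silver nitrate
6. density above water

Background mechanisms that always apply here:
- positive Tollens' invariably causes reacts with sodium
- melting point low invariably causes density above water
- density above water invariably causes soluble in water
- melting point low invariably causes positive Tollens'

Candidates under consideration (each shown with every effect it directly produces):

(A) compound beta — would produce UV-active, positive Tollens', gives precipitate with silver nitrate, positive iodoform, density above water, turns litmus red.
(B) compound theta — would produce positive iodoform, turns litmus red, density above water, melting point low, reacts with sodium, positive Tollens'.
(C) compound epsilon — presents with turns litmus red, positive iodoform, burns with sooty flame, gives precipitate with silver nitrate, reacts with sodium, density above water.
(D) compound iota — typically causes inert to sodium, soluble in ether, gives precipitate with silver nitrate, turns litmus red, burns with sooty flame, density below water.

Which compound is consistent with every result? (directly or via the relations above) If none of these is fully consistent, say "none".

Checking each candidate against the observations:
(A) compound beta — accounts for every observation (reacts with sodium via positive Tollens' → reacts with sodium)
(B) compound theta — does not account for gives precipitate with silver nitrate
(C) compound epsilon — turns litmus red match; positive iodoform match; reacts with sodium match; positive Tollens' miss; gives precipitate with silver nitrate match; density above water match
(D) compound iota — fails on positive iodoform, reacts with sodium, positive Tollens', density above water (predicts inert to sodium, not reacts with sodium; predicts density below water, not density above water)
Only (A) is consistent with every observation.

A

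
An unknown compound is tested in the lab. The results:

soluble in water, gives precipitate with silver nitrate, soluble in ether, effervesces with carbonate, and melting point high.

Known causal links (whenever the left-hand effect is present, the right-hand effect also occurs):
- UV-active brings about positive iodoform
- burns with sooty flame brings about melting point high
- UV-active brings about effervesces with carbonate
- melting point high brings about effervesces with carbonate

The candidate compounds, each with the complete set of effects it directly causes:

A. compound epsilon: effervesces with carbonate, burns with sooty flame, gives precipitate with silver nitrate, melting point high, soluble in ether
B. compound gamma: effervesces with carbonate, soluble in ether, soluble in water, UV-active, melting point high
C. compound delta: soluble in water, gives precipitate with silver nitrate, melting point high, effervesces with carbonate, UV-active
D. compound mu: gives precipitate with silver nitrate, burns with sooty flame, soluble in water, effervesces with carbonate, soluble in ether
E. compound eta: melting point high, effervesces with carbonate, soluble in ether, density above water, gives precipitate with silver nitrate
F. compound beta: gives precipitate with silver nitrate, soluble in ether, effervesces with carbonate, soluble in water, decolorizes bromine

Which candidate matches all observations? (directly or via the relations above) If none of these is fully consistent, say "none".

Per-candidate check:
(A) compound epsilon — does not account for soluble in water
(B) compound gamma — soluble in water ✓; gives precipitate with silver nitrate ✗; soluble in ether ✓; effervesces with carbonate ✓; melting point high ✓
(C) compound delta — does not account for soluble in ether
(D) compound mu — soluble in water ✓; gives precipitate with silver nitrate ✓; soluble in ether ✓; effervesces with carbonate ✓; melting point high ✓ (through burns with sooty flame → melting point high)
(E) compound eta — does not account for soluble in water
(F) compound beta — soluble in water ✓; gives precipitate with silver nitrate ✓; soluble in ether ✓; effervesces with carbonate ✓; melting point high ✗
(D) alone accounts for all the evidence.

D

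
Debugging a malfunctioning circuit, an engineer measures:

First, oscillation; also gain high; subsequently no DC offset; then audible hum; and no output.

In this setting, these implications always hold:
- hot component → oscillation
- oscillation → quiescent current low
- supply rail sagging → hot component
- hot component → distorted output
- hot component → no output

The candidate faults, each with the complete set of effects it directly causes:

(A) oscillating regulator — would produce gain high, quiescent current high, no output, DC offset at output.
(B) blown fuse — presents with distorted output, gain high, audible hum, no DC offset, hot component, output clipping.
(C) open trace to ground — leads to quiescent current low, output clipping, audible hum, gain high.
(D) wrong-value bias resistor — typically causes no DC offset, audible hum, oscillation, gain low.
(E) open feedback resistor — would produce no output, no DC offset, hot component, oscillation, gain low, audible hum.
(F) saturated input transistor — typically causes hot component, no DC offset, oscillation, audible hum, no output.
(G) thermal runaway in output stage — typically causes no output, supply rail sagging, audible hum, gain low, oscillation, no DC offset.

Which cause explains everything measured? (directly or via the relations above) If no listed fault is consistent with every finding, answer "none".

B

Per-candidate check:
(A) oscillating regulator — oscillation -; gain high +; no DC offset -; audible hum -; no output +
(B) blown fuse — accounts for every observation (oscillation through hot component → oscillation)
(C) open trace to ground — does not account for oscillation, no DC offset, no output
(D) wrong-value bias resistor — oscillation +; gain high -; no DC offset +; audible hum +; no output -
(E) open feedback resistor — oscillation +; gain high -; no DC offset +; audible hum +; no output +
(F) saturated input transistor — oscillation +; gain high -; no DC offset +; audible hum +; no output +
(G) thermal runaway in output stage — oscillation +; gain high -; no DC offset +; audible hum +; no output +
(B) is the only candidate with no mismatches.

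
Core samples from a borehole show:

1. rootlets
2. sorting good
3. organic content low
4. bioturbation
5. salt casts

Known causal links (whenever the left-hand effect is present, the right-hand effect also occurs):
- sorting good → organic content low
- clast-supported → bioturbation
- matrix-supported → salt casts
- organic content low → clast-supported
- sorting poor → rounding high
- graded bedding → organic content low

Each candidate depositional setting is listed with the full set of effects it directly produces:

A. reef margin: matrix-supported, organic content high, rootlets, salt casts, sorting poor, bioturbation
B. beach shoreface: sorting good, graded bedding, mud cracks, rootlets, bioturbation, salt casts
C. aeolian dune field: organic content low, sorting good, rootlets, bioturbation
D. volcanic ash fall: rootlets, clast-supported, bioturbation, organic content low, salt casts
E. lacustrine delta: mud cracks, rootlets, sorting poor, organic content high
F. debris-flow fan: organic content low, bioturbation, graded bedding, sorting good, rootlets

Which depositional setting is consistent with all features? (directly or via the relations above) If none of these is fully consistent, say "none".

B

Per-candidate check:
(A) reef margin — rootlets +; sorting good -; organic content low -; bioturbation +; salt casts +
(B) beach shoreface — accounts for every observation (organic content low through sorting good → organic content low)
(C) aeolian dune field — does not account for salt casts
(D) volcanic ash fall — rootlets +; sorting good -; organic content low +; bioturbation +; salt casts +
(E) lacustrine delta — fails on sorting good, organic content low, bioturbation, salt casts (predicts sorting poor, not sorting good; predicts organic content high, not organic content low)
(F) debris-flow fan — rootlets +; sorting good +; organic content low +; bioturbation +; salt casts -
(B) is the only candidate with no mismatches.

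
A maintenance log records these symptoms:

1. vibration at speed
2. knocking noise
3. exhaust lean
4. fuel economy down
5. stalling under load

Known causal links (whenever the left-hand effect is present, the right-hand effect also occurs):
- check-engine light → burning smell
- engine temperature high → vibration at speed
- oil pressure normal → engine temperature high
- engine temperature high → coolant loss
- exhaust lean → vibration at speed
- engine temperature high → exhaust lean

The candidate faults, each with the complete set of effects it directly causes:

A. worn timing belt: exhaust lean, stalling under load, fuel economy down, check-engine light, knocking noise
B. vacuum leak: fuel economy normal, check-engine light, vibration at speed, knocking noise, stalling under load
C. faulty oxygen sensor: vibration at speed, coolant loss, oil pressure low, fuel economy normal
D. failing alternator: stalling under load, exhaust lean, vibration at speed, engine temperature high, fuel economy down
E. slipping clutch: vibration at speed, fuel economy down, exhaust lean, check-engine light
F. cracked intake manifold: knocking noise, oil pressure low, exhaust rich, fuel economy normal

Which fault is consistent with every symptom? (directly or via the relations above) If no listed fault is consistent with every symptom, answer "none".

A

For each candidate, compare predicted effects to what was observed:
(A) worn timing belt — vibration at speed ✓ (via exhaust lean → vibration at speed); knocking noise ✓; exhaust lean ✓; fuel economy down ✓; stalling under load ✓
(B) vacuum leak — vibration at speed ✓; knocking noise ✓; exhaust lean ✗; fuel economy down ✗; stalling under load ✓
(C) faulty oxygen sensor — vibration at speed ✓; knocking noise ✗; exhaust lean ✗; fuel economy down ✗; stalling under load ✗
(D) failing alternator — vibration at speed ✓; knocking noise ✗; exhaust lean ✓; fuel economy down ✓; stalling under load ✓
(E) slipping clutch — vibration at speed ✓; knocking noise ✗; exhaust lean ✓; fuel economy down ✓; stalling under load ✗
(F) cracked intake manifold — fails on vibration at speed, exhaust lean, fuel economy down, stalling under load (predicts exhaust rich, not exhaust lean; predicts fuel economy normal, not fuel economy down)
Only (A) is consistent with every observation.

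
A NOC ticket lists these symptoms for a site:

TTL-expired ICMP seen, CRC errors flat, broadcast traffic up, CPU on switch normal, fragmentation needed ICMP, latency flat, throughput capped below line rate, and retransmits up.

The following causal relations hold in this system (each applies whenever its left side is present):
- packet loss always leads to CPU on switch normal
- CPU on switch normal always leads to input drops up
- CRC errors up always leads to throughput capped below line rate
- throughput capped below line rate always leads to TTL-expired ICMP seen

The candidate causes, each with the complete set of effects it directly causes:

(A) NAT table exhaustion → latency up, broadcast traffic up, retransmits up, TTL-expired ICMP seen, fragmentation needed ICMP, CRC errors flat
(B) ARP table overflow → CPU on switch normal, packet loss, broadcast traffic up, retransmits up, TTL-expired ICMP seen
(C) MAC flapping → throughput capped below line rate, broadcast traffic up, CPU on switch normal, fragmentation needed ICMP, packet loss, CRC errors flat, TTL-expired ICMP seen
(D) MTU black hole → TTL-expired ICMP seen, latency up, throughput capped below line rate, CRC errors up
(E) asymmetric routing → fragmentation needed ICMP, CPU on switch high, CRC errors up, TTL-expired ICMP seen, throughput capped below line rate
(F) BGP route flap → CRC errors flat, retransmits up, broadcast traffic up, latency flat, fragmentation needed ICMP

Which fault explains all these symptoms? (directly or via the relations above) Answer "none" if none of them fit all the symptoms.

none

Checking each candidate against the observations:
(A) NAT table exhaustion — fails on CPU on switch normal, latency flat, throughput capped below line rate (predicts latency up, not latency flat)
(B) ARP table overflow — TTL-expired ICMP seen yes; CRC errors flat NO; broadcast traffic up yes; CPU on switch normal yes; fragmentation needed ICMP NO; latency flat NO; throughput capped below line rate NO; retransmits up yes
(C) MAC flapping — TTL-expired ICMP seen yes; CRC errors flat yes; broadcast traffic up yes; CPU on switch normal yes; fragmentation needed ICMP yes; latency flat NO; throughput capped below line rate yes; retransmits up NO
(D) MTU black hole — TTL-expired ICMP seen yes; CRC errors flat NO; broadcast traffic up NO; CPU on switch normal NO; fragmentation needed ICMP NO; latency flat NO; throughput capped below line rate yes; retransmits up NO
(E) asymmetric routing — fails on CRC errors flat, broadcast traffic up, CPU on switch normal, latency flat, retransmits up (predicts CRC errors up, not CRC errors flat; predicts CPU on switch high, not CPU on switch normal)
(F) BGP route flap — TTL-expired ICMP seen NO; CRC errors flat yes; broadcast traffic up yes; CPU on switch normal NO; fragmentation needed ICMP yes; latency flat yes; throughput capped below line rate NO; retransmits up yes
Every candidate fails on at least one observation.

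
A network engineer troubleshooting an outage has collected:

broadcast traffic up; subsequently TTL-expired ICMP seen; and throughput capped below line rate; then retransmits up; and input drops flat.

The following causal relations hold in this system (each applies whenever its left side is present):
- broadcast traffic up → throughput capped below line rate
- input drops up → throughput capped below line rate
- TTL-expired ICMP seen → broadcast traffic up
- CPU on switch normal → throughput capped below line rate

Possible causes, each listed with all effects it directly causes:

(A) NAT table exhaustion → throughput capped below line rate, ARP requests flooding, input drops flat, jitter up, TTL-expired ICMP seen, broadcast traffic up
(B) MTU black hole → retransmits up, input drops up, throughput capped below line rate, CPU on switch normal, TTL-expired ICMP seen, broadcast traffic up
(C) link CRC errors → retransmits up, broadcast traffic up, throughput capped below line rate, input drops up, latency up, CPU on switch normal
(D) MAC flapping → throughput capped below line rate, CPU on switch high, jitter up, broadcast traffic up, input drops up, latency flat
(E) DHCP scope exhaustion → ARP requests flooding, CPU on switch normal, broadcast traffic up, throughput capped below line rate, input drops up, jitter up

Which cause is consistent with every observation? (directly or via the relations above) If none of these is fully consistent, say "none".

none

Checking each candidate against the observations:
(A) NAT table exhaustion — broadcast traffic up +; TTL-expired ICMP seen +; throughput capped below line rate +; retransmits up -; input drops flat +
(B) MTU black hole — broadcast traffic up +; TTL-expired ICMP seen +; throughput capped below line rate +; retransmits up +; input drops flat -
(C) link CRC errors — broadcast traffic up +; TTL-expired ICMP seen -; throughput capped below line rate +; retransmits up +; input drops flat -
(D) MAC flapping — broadcast traffic up +; TTL-expired ICMP seen -; throughput capped below line rate +; retransmits up -; input drops flat -
(E) DHCP scope exhaustion — fails on TTL-expired ICMP seen, retransmits up, input drops flat (predicts input drops up, not input drops flat)
Every candidate fails on at least one observation.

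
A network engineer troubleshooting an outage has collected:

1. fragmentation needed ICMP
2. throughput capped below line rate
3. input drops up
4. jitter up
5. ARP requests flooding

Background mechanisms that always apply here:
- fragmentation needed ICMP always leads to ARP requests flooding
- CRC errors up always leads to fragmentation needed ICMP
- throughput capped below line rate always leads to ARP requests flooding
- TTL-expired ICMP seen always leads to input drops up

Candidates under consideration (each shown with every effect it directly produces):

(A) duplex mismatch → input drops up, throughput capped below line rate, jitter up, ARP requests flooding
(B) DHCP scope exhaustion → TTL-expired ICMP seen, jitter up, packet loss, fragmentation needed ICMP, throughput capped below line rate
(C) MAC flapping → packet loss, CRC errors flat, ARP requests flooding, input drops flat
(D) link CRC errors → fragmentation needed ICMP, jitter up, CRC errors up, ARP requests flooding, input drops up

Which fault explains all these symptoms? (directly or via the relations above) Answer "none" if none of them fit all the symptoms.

Checking each candidate against the observations:
(A) duplex mismatch — fragmentation needed ICMP -; throughput capped below line rate +; input drops up +; jitter up +; ARP requests flooding +
(B) DHCP scope exhaustion — fragmentation needed ICMP +; throughput capped below line rate +; input drops up + (via TTL-expired ICMP seen → input drops up); jitter up +; ARP requests flooding + (via fragmentation needed ICMP → ARP requests flooding)
(C) MAC flapping — fails on fragmentation needed ICMP, throughput capped below line rate, input drops up, jitter up (predicts input drops flat, not input drops up)
(D) link CRC errors — does not account for throughput capped below line rate
(B) alone accounts for all the evidence.

B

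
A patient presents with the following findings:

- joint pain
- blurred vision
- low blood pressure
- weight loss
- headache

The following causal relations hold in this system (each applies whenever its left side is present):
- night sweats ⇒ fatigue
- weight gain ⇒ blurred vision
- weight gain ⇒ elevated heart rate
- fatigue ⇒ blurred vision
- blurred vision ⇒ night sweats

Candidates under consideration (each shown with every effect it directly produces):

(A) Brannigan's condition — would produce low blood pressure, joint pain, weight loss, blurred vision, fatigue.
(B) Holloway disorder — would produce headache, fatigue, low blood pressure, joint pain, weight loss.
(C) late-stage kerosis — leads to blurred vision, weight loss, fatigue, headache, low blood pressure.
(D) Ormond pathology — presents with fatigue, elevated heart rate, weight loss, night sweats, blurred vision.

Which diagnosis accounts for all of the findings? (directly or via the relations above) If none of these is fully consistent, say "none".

Per-candidate check:
(A) Brannigan's condition — joint pain +; blurred vision +; low blood pressure +; weight loss +; headache -
(B) Holloway disorder — joint pain +; blurred vision + (through fatigue → blurred vision); low blood pressure +; weight loss +; headache +
(C) late-stage kerosis — joint pain -; blurred vision +; low blood pressure +; weight loss +; headache +
(D) Ormond pathology — joint pain -; blurred vision +; low blood pressure -; weight loss +; headache -
(B) alone accounts for all the evidence.

B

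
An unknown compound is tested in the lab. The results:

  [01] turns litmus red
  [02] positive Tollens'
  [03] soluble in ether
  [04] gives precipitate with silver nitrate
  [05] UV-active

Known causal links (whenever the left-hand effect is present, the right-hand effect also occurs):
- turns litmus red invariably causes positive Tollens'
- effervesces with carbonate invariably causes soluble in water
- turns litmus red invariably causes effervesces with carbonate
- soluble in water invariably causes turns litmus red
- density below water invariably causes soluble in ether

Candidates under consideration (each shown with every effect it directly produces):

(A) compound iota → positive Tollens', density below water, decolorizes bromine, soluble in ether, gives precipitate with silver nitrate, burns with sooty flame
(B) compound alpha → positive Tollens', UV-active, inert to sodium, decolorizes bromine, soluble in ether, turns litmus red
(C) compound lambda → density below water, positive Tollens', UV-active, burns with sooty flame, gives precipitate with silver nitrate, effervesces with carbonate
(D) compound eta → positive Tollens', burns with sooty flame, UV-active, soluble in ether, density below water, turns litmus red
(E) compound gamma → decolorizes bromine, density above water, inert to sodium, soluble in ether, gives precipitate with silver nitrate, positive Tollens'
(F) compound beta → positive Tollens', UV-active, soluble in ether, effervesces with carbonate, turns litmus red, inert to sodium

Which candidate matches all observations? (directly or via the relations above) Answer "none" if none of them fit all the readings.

For each candidate, compare predicted effects to what was observed:
(A) compound iota — does not account for turns litmus red, UV-active
(B) compound alpha — does not account for gives precipitate with silver nitrate
(C) compound lambda — turns litmus red ✓ (through effervesces with carbonate → soluble in water → turns litmus red); positive Tollens' ✓; soluble in ether ✓ (through density below water → soluble in ether); gives precipitate with silver nitrate ✓; UV-active ✓
(D) compound eta — does not account for gives precipitate with silver nitrate
(E) compound gamma — does not account for turns litmus red, UV-active
(F) compound beta — turns litmus red ✓; positive Tollens' ✓; soluble in ether ✓; gives precipitate with silver nitrate ✗; UV-active ✓
Only (C) is consistent with every observation.

C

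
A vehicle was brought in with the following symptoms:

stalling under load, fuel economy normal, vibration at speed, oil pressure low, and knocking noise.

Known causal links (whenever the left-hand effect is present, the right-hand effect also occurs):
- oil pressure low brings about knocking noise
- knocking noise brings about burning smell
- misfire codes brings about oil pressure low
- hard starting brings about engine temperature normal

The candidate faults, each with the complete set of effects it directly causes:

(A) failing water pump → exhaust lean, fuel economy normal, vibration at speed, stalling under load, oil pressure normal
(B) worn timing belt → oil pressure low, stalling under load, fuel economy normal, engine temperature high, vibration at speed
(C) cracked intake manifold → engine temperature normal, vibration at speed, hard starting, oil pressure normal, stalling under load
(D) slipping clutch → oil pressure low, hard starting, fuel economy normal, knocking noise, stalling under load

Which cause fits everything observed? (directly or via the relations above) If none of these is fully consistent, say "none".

B

Testing each hypothesis:
(A) failing water pump — stalling under load +; fuel economy normal +; vibration at speed +; oil pressure low -; knocking noise -
(B) worn timing belt — stalling under load +; fuel economy normal +; vibration at speed +; oil pressure low +; knocking noise + (through oil pressure low → knocking noise)
(C) cracked intake manifold — stalling under load +; fuel economy normal -; vibration at speed +; oil pressure low -; knocking noise -
(D) slipping clutch — does not account for vibration at speed
(B) is the only candidate with no mismatches.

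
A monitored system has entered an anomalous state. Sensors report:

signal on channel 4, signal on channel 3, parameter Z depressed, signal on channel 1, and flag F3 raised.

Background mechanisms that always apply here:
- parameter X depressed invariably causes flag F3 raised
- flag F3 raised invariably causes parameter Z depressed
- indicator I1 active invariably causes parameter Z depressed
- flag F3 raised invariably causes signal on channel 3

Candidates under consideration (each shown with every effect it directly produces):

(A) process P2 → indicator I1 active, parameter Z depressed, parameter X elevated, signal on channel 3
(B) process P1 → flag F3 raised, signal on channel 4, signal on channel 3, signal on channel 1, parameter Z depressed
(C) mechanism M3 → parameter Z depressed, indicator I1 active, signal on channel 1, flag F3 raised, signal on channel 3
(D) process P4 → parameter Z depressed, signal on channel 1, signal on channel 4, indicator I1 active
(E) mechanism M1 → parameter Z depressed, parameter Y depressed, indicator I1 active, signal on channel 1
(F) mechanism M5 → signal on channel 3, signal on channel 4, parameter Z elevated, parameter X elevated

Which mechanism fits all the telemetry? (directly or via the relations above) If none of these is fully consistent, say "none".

B

Checking each candidate against the observations:
(A) process P2 — signal on channel 4 miss; signal on channel 3 match; parameter Z depressed match; signal on channel 1 miss; flag F3 raised miss
(B) process P1 — accounts for every observation
(C) mechanism M3 — signal on channel 4 miss; signal on channel 3 match; parameter Z depressed match; signal on channel 1 match; flag F3 raised match
(D) process P4 — does not account for signal on channel 3, flag F3 raised
(E) mechanism M1 — does not account for signal on channel 4, signal on channel 3, flag F3 raised
(F) mechanism M5 — fails on parameter Z depressed, signal on channel 1, flag F3 raised (predicts parameter Z elevated, not parameter Z depressed)
(B) alone accounts for all the evidence.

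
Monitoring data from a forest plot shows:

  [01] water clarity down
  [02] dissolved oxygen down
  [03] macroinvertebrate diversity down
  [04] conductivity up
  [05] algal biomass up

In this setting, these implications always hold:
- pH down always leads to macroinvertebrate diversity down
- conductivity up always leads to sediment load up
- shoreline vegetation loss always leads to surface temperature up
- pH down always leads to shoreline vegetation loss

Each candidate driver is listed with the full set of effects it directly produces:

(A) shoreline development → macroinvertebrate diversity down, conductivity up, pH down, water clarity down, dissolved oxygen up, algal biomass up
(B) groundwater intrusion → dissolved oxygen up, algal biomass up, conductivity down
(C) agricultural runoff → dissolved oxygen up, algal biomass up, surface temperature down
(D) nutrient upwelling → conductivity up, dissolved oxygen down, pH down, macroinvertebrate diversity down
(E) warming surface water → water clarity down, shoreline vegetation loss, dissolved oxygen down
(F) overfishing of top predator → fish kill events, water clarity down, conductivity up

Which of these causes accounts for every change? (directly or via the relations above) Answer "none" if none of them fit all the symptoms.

none

Testing each hypothesis:
(A) shoreline development — water clarity down yes; dissolved oxygen down NO; macroinvertebrate diversity down yes; conductivity up yes; algal biomass up yes
(B) groundwater intrusion — water clarity down NO; dissolved oxygen down NO; macroinvertebrate diversity down NO; conductivity up NO; algal biomass up yes
(C) agricultural runoff — fails on water clarity down, dissolved oxygen down, macroinvertebrate diversity down, conductivity up (predicts dissolved oxygen up, not dissolved oxygen down)
(D) nutrient upwelling — does not account for water clarity down, algal biomass up
(E) warming surface water — does not account for macroinvertebrate diversity down, conductivity up, algal biomass up
(F) overfishing of top predator — does not account for dissolved oxygen down, macroinvertebrate diversity down, algal biomass up
Every candidate fails on at least one observation.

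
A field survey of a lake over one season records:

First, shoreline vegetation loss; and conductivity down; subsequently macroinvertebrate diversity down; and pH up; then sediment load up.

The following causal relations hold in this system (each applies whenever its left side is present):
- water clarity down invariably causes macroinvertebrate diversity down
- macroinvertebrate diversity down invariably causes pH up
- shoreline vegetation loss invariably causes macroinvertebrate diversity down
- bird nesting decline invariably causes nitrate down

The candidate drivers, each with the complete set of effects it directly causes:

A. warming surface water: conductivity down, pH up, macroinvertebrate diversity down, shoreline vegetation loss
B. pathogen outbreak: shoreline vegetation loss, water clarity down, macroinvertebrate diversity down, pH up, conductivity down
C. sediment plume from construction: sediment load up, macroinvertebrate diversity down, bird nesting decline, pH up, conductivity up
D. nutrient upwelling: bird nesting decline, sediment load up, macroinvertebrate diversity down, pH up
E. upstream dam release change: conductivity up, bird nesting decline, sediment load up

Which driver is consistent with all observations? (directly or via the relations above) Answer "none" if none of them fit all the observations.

Testing each hypothesis:
(A) warming surface water — does not account for sediment load up
(B) pathogen outbreak — does not account for sediment load up
(C) sediment plume from construction — fails on shoreline vegetation loss, conductivity down (predicts conductivity up, not conductivity down)
(D) nutrient upwelling — does not account for shoreline vegetation loss, conductivity down
(E) upstream dam release change — fails on shoreline vegetation loss, conductivity down, macroinvertebrate diversity down, pH up (predicts conductivity up, not conductivity down)
Every candidate fails on at least one observation.

none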